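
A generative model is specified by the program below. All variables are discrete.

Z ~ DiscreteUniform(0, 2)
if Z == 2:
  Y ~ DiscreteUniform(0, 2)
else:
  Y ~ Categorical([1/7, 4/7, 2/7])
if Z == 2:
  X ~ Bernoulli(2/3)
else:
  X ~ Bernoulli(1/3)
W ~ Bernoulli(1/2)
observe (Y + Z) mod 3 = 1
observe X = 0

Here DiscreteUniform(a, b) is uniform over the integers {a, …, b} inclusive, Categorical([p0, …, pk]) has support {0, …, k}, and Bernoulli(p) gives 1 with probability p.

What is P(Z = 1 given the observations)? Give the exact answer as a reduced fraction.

P(Z = 1 | obs) = 6/37

Enumerate traces; 6 have nonzero weight after conditioning:
  (Z=0, Y=1, X=0, W=0) weight 4/63
  (Z=0, Y=1, X=0, W=1) weight 4/63
  (Z=1, Y=0, X=0, W=0) weight 1/63
  (Z=1, Y=0, X=0, W=1) weight 1/63
  (Z=2, Y=2, X=0, W=0) weight 1/54
  (Z=2, Y=2, X=0, W=1) weight 1/54
Group by Z:
  weight(Z=0) = 8/63
  weight(Z=1) = 2/63
  weight(Z=2) = 1/27
Total weight = 8/63 + 2/63 + 1/27 = 37/189
P(Z=0 | obs) = 8/63 / 37/189 = 24/37
P(Z=1 | obs) = 2/63 / 37/189 = 6/37
P(Z=2 | obs) = 1/27 / 37/189 = 7/37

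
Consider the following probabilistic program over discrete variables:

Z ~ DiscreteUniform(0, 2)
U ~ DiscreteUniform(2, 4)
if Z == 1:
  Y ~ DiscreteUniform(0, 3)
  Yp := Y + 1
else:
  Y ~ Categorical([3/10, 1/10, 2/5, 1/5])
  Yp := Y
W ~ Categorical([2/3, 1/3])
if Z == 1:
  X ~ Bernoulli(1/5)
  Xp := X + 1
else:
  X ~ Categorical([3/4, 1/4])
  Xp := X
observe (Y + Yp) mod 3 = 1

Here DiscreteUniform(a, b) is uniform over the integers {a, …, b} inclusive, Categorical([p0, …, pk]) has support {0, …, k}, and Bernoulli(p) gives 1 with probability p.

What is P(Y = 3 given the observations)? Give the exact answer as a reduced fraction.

P(Y = 3 | obs) = 5/26

Enumerate traces; 48 have nonzero weight after conditioning:
  (Z=0, U=2, Y=2, W=0, X=0) weight 1/45
  (Z=0, U=2, Y=2, W=0, X=1) weight 1/135
  (Z=0, U=2, Y=2, W=1, X=0) weight 1/90
  (Z=0, U=2, Y=2, W=1, X=1) weight 1/270
  (Z=0, U=3, Y=2, W=0, X=0) weight 1/45
  (Z=0, U=3, Y=2, W=0, X=1) weight 1/135
  (Z=0, U=3, Y=2, W=1, X=0) weight 1/90
  (Z=0, U=3, Y=2, W=1, X=1) weight 1/270
  (Z=1, U=2, Y=0, W=0, X=0) weight 2/135
  (Z=1, U=2, Y=3, W=0, X=0) weight 2/135
  … 38 more
Group by Y:
  weight(Y=0) = 1/12
  weight(Y=2) = 4/15
  weight(Y=3) = 1/12
Total weight = 1/12 + 4/15 + 1/12 = 13/30
P(Y=0 | obs) = 1/12 / 13/30 = 5/26
P(Y=2 | obs) = 4/15 / 13/30 = 8/13
P(Y=3 | obs) = 1/12 / 13/30 = 5/26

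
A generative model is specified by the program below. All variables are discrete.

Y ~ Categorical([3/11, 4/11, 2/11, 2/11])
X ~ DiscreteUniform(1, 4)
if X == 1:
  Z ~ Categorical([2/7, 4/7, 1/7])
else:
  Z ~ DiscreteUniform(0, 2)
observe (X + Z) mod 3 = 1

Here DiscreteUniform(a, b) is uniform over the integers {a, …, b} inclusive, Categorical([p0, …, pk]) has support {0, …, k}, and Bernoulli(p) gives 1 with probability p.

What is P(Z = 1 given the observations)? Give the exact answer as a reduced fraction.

P(Z = 1 | obs) = 7/27

Enumerate traces; 16 have nonzero weight after conditioning:
  (Y=0, X=1, Z=0) weight 3/154
  (Y=0, X=2, Z=2) weight 1/44
  (Y=0, X=3, Z=1) weight 1/44
  (Y=0, X=4, Z=0) weight 1/44
  (Y=1, X=1, Z=0) weight 2/77
  (Y=1, X=2, Z=2) weight 1/33
  (Y=1, X=3, Z=1) weight 1/33
  (Y=1, X=4, Z=0) weight 1/33
  … 8 more
Group by Z:
  weight(Z=0) = 13/84
  weight(Z=1) = 1/12
  weight(Z=2) = 1/12
Total weight = 13/84 + 1/12 + 1/12 = 9/28
P(Z=0 | obs) = 13/84 / 9/28 = 13/27
P(Z=1 | obs) = 1/12 / 9/28 = 7/27
P(Z=2 | obs) = 1/12 / 9/28 = 7/27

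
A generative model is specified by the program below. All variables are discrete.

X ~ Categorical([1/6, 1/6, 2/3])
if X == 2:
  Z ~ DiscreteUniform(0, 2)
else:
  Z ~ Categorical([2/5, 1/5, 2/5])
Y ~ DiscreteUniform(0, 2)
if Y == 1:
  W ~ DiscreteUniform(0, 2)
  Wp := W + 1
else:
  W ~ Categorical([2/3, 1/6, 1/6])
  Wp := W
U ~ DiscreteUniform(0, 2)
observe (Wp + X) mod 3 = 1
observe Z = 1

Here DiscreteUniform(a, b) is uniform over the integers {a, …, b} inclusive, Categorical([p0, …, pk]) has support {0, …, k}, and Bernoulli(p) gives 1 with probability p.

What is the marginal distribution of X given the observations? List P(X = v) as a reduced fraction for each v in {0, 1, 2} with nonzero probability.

Enumerate traces; 27 have nonzero weight after conditioning:
  (X=0, Z=1, Y=0, W=1, U=0) weight 1/1620
  (X=0, Z=1, Y=0, W=1, U=1) weight 1/1620
  (X=0, Z=1, Y=0, W=1, U=2) weight 1/1620
  (X=0, Z=1, Y=1, W=0, U=0) weight 1/810
  (X=0, Z=1, Y=1, W=0, U=1) weight 1/810
  (X=0, Z=1, Y=1, W=0, U=2) weight 1/810
  (X=0, Z=1, Y=2, W=1, U=0) weight 1/1620
  (X=0, Z=1, Y=2, W=1, U=1) weight 1/1620
  (X=1, Z=1, Y=0, W=0, U=0) weight 1/405
  (X=2, Z=1, Y=0, W=2, U=0) weight 1/243
  … 17 more
Group by X:
  weight(X=0) = 1/135
  weight(X=1) = 1/54
  weight(X=2) = 4/81
Total weight = 1/135 + 1/54 + 4/81 = 61/810
P(X=0 | obs) = 1/135 / 61/810 = 6/61
P(X=1 | obs) = 1/54 / 61/810 = 15/61
P(X=2 | obs) = 4/81 / 61/810 = 40/61

P(X=0) = 6/61, P(X=1) = 15/61, P(X=2) = 40/61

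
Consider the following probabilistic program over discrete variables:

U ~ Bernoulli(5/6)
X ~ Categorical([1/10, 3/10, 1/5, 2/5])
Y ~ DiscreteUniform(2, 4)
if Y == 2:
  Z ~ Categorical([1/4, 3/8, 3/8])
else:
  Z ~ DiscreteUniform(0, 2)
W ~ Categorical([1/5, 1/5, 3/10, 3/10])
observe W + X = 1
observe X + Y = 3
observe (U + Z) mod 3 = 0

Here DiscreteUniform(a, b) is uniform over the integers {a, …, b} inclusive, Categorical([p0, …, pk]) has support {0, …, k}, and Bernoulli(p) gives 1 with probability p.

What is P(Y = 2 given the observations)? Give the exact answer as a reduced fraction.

Enumerate traces; 4 have nonzero weight after conditioning:
  (U=0, X=0, Y=3, Z=0, W=1) weight 1/2700
  (U=0, X=1, Y=2, Z=0, W=0) weight 1/1200
  (U=1, X=0, Y=3, Z=2, W=1) weight 1/540
  (U=1, X=1, Y=2, Z=2, W=0) weight 1/160
Group by Y:
  weight(Y=2) = 17/2400
  weight(Y=3) = 1/450
Total weight = 17/2400 + 1/450 = 67/7200
P(Y=2 | obs) = 17/2400 / 67/7200 = 51/67
P(Y=3 | obs) = 1/450 / 67/7200 = 16/67

P(Y = 2 | obs) = 51/67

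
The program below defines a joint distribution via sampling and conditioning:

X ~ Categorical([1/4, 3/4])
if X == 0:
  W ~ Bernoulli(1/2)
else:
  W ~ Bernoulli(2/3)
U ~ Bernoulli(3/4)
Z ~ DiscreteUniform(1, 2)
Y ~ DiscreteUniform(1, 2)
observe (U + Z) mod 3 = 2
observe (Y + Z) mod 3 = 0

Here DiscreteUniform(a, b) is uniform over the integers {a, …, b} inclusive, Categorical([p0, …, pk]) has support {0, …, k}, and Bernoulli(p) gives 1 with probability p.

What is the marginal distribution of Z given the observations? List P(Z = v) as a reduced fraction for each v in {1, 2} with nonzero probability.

P(Z=1) = 3/4, P(Z=2) = 1/4

Enumerate traces; 8 have nonzero weight after conditioning:
  (X=0, W=0, U=0, Z=2, Y=1) weight 1/128
  (X=0, W=0, U=1, Z=1, Y=2) weight 3/128
  (X=0, W=1, U=0, Z=2, Y=1) weight 1/128
  (X=0, W=1, U=1, Z=1, Y=2) weight 3/128
  (X=1, W=0, U=0, Z=2, Y=1) weight 1/64
  (X=1, W=0, U=1, Z=1, Y=2) weight 3/64
  (X=1, W=1, U=0, Z=2, Y=1) weight 1/32
  (X=1, W=1, U=1, Z=1, Y=2) weight 3/32
Group by Z:
  weight(Z=1) = 3/16
  weight(Z=2) = 1/16
Total weight = 3/16 + 1/16 = 1/4
P(Z=1 | obs) = 3/16 / 1/4 = 3/4
P(Z=2 | obs) = 1/16 / 1/4 = 1/4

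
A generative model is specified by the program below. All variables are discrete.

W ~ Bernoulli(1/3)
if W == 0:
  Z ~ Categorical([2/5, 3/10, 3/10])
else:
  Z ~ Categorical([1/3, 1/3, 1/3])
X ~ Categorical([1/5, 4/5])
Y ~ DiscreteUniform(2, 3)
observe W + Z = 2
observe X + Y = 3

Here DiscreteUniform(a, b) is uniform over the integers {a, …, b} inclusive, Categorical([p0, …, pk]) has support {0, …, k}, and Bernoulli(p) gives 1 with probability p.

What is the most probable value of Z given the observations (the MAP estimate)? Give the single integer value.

argmax_v P(Z = v | obs) = 2

Enumerate traces; 4 have nonzero weight after conditioning:
  (W=0, Z=2, X=0, Y=3) weight 1/50
  (W=0, Z=2, X=1, Y=2) weight 2/25
  (W=1, Z=1, X=0, Y=3) weight 1/90
  (W=1, Z=1, X=1, Y=2) weight 2/45
Group by Z:
  weight(Z=1) = 1/18
  weight(Z=2) = 1/10
Total weight = 1/18 + 1/10 = 7/45
P(Z=1 | obs) = 1/18 / 7/45 = 5/14
P(Z=2 | obs) = 1/10 / 7/45 = 9/14
argmax = 2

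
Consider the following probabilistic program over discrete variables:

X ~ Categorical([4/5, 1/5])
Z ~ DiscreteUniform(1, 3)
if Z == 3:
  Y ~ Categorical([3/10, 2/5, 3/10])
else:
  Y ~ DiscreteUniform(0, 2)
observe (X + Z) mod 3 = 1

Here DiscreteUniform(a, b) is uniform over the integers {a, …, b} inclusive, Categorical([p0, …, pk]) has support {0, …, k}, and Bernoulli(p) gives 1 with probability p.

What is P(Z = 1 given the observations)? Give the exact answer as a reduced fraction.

P(Z = 1 | obs) = 4/5

Enumerate traces; 6 have nonzero weight after conditioning:
  (X=0, Z=1, Y=0) weight 4/45
  (X=0, Z=1, Y=1) weight 4/45
  (X=0, Z=1, Y=2) weight 4/45
  (X=1, Z=3, Y=0) weight 1/50
  (X=1, Z=3, Y=1) weight 2/75
  (X=1, Z=3, Y=2) weight 1/50
Group by Z:
  weight(Z=1) = 4/15
  weight(Z=3) = 1/15
Total weight = 4/15 + 1/15 = 1/3
P(Z=1 | obs) = 4/15 / 1/3 = 4/5
P(Z=3 | obs) = 1/15 / 1/3 = 1/5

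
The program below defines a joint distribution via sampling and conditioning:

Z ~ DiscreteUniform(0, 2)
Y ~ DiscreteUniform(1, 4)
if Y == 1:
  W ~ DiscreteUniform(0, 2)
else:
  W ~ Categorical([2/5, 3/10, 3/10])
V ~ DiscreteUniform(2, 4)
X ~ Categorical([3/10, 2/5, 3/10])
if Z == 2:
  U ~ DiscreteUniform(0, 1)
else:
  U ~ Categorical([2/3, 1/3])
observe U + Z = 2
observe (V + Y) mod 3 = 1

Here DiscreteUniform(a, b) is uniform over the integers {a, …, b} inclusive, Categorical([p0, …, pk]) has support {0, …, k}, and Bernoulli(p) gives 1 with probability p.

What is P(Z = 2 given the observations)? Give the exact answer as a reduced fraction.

Enumerate traces; 72 have nonzero weight after conditioning:
  (Z=1, Y=1, W=0, V=3, X=0, U=1) weight 1/1080
  (Z=1, Y=1, W=0, V=3, X=1, U=1) weight 1/810
  (Z=1, Y=1, W=0, V=3, X=2, U=1) weight 1/1080
  (Z=1, Y=1, W=1, V=3, X=0, U=1) weight 1/1080
  (Z=1, Y=1, W=1, V=3, X=1, U=1) weight 1/810
  (Z=1, Y=1, W=1, V=3, X=2, U=1) weight 1/1080
  (Z=1, Y=1, W=2, V=3, X=0, U=1) weight 1/1080
  (Z=1, Y=1, W=2, V=3, X=1, U=1) weight 1/810
  (Z=2, Y=1, W=0, V=3, X=0, U=0) weight 1/720
  … 63 more
Group by Z:
  weight(Z=1) = 1/27
  weight(Z=2) = 1/18
Total weight = 1/27 + 1/18 = 5/54
P(Z=1 | obs) = 1/27 / 5/54 = 2/5
P(Z=2 | obs) = 1/18 / 5/54 = 3/5

P(Z = 2 | obs) = 3/5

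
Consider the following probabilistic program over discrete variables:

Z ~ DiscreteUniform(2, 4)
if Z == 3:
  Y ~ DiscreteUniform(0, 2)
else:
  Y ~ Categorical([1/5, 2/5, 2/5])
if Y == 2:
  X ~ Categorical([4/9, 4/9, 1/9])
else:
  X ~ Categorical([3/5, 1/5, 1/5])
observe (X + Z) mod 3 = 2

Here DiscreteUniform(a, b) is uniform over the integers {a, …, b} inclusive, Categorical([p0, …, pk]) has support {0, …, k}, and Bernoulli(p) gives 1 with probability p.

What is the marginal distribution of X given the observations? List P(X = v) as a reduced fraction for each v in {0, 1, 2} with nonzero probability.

Enumerate traces; 9 have nonzero weight after conditioning:
  (Z=2, Y=0, X=0) weight 1/25
  (Z=2, Y=1, X=0) weight 2/25
  (Z=2, Y=2, X=0) weight 8/135
  (Z=3, Y=0, X=2) weight 1/45
  (Z=3, Y=1, X=2) weight 1/45
  (Z=3, Y=2, X=2) weight 1/81
  (Z=4, Y=0, X=1) weight 1/75
  (Z=4, Y=1, X=1) weight 2/75
  … 1 more
Group by X:
  weight(X=0) = 121/675
  weight(X=1) = 67/675
  weight(X=2) = 23/405
Total weight = 121/675 + 67/675 + 23/405 = 679/2025
P(X=0 | obs) = 121/675 / 679/2025 = 363/679
P(X=1 | obs) = 67/675 / 679/2025 = 201/679
P(X=2 | obs) = 23/405 / 679/2025 = 115/679

P(X=0) = 363/679, P(X=1) = 201/679, P(X=2) = 115/679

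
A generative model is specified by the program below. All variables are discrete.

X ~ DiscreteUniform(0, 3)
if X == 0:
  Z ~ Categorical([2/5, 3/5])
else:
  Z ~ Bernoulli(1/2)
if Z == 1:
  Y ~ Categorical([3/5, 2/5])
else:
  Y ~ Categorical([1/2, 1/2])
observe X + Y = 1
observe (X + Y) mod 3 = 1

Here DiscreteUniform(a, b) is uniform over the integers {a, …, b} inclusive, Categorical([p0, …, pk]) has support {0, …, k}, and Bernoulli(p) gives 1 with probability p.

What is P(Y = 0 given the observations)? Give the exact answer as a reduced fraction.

Enumerate traces; 4 have nonzero weight after conditioning:
  (X=0, Z=0, Y=1) weight 1/20
  (X=0, Z=1, Y=1) weight 3/50
  (X=1, Z=0, Y=0) weight 1/16
  (X=1, Z=1, Y=0) weight 3/40
Group by Y:
  weight(Y=0) = 11/80
  weight(Y=1) = 11/100
Total weight = 11/80 + 11/100 = 99/400
P(Y=0 | obs) = 11/80 / 99/400 = 5/9
P(Y=1 | obs) = 11/100 / 99/400 = 4/9

P(Y = 0 | obs) = 5/9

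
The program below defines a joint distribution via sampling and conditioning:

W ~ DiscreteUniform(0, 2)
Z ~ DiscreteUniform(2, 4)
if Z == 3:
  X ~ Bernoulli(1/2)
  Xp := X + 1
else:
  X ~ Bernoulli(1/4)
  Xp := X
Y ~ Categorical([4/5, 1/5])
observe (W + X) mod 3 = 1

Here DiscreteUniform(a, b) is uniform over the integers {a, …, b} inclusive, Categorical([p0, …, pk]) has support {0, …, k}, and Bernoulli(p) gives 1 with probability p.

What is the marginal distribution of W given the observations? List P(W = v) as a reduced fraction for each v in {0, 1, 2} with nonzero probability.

Enumerate traces; 12 have nonzero weight after conditioning:
  (W=0, Z=2, X=1, Y=0) weight 1/45
  (W=0, Z=2, X=1, Y=1) weight 1/180
  (W=0, Z=3, X=1, Y=0) weight 2/45
  (W=0, Z=3, X=1, Y=1) weight 1/90
  (W=0, Z=4, X=1, Y=0) weight 1/45
  (W=0, Z=4, X=1, Y=1) weight 1/180
  (W=1, Z=2, X=0, Y=0) weight 1/15
  (W=1, Z=2, X=0, Y=1) weight 1/60
  … 4 more
Group by W:
  weight(W=0) = 1/9
  weight(W=1) = 2/9
Total weight = 1/9 + 2/9 = 1/3
P(W=0 | obs) = 1/9 / 1/3 = 1/3
P(W=1 | obs) = 2/9 / 1/3 = 2/3

P(W=0) = 1/3, P(W=1) = 2/3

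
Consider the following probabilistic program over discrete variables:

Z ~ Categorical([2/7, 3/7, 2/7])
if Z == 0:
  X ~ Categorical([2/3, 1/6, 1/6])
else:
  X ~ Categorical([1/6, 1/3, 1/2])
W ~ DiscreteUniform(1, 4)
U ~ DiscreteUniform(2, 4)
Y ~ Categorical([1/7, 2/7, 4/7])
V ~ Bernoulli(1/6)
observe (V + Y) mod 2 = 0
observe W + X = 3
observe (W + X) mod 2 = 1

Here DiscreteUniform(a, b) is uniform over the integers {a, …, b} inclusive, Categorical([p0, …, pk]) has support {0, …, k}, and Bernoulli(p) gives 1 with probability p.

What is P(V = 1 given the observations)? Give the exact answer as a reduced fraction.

P(V = 1 | obs) = 2/27

Enumerate traces; 81 have nonzero weight after conditioning:
  (Z=0, X=0, W=3, U=2, Y=0, V=0) weight 5/2646
  (Z=0, X=0, W=3, U=2, Y=1, V=1) weight 1/1323
  (Z=0, X=0, W=3, U=2, Y=2, V=0) weight 10/1323
  (Z=0, X=0, W=3, U=3, Y=0, V=0) weight 5/2646
  (Z=0, X=0, W=3, U=3, Y=1, V=1) weight 1/1323
  (Z=0, X=0, W=3, U=3, Y=2, V=0) weight 10/1323
  (Z=0, X=0, W=3, U=4, Y=0, V=0) weight 5/2646
  (Z=0, X=0, W=3, U=4, Y=1, V=1) weight 1/1323
  … 73 more
Group by V:
  weight(V=0) = 25/168
  weight(V=1) = 1/84
Total weight = 25/168 + 1/84 = 9/56
P(V=0 | obs) = 25/168 / 9/56 = 25/27
P(V=1 | obs) = 1/84 / 9/56 = 2/27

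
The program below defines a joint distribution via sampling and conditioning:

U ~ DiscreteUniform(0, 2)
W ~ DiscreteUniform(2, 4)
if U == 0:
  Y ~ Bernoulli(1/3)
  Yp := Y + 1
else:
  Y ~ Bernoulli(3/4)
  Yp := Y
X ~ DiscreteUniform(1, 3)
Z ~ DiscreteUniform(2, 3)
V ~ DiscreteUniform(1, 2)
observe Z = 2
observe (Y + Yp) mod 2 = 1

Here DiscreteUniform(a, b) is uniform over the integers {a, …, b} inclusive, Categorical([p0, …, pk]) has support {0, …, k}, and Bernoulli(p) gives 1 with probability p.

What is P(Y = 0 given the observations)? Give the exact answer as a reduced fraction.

Enumerate traces; 36 have nonzero weight after conditioning:
  (U=0, W=2, Y=0, X=1, Z=2, V=1) weight 1/162
  (U=0, W=2, Y=0, X=1, Z=2, V=2) weight 1/162
  (U=0, W=2, Y=0, X=2, Z=2, V=1) weight 1/162
  (U=0, W=2, Y=0, X=2, Z=2, V=2) weight 1/162
  (U=0, W=2, Y=0, X=3, Z=2, V=1) weight 1/162
  (U=0, W=2, Y=0, X=3, Z=2, V=2) weight 1/162
  (U=0, W=2, Y=1, X=1, Z=2, V=1) weight 1/324
  (U=0, W=2, Y=1, X=1, Z=2, V=2) weight 1/324
  … 28 more
Group by Y:
  weight(Y=0) = 1/9
  weight(Y=1) = 1/18
Total weight = 1/9 + 1/18 = 1/6
P(Y=0 | obs) = 1/9 / 1/6 = 2/3
P(Y=1 | obs) = 1/18 / 1/6 = 1/3

P(Y = 0 | obs) = 2/3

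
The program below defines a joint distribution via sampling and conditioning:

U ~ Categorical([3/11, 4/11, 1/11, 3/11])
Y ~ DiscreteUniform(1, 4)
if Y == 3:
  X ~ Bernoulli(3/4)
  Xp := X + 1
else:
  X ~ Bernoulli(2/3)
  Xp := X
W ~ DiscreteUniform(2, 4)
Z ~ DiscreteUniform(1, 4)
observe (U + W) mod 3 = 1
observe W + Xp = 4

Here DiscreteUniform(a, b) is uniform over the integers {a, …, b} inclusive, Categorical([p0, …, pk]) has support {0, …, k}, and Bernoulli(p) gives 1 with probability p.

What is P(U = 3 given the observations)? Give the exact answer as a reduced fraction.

P(U = 3 | obs) = 4/21

Enumerate traces; 44 have nonzero weight after conditioning:
  (U=0, Y=1, X=0, W=4, Z=1) weight 1/528
  (U=0, Y=1, X=0, W=4, Z=2) weight 1/528
  (U=0, Y=1, X=0, W=4, Z=3) weight 1/528
  (U=0, Y=1, X=0, W=4, Z=4) weight 1/528
  (U=0, Y=2, X=0, W=4, Z=1) weight 1/528
  (U=0, Y=2, X=0, W=4, Z=2) weight 1/528
  (U=0, Y=2, X=0, W=4, Z=3) weight 1/528
  (U=0, Y=2, X=0, W=4, Z=4) weight 1/528
  (U=1, Y=1, X=1, W=3, Z=1) weight 1/198
  (U=2, Y=3, X=1, W=2, Z=1) weight 1/704
  … 34 more
Group by U:
  weight(U=0) = 1/44
  weight(U=1) = 3/44
  weight(U=2) = 1/176
  weight(U=3) = 1/44
Total weight = 1/44 + 3/44 + 1/176 + 1/44 = 21/176
P(U=0 | obs) = 1/44 / 21/176 = 4/21
P(U=1 | obs) = 3/44 / 21/176 = 4/7
P(U=2 | obs) = 1/176 / 21/176 = 1/21
P(U=3 | obs) = 1/44 / 21/176 = 4/21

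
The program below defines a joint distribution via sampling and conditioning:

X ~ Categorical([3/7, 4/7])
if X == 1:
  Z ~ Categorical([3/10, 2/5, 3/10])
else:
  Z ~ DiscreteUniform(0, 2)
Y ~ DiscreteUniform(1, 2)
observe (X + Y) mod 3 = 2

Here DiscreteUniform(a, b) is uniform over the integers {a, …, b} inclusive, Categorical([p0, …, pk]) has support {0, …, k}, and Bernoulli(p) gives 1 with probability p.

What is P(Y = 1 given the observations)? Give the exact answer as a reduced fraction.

P(Y = 1 | obs) = 4/7

Enumerate traces; 6 have nonzero weight after conditioning:
  (X=0, Z=0, Y=2) weight 1/14
  (X=0, Z=1, Y=2) weight 1/14
  (X=0, Z=2, Y=2) weight 1/14
  (X=1, Z=0, Y=1) weight 3/35
  (X=1, Z=1, Y=1) weight 4/35
  (X=1, Z=2, Y=1) weight 3/35
Group by Y:
  weight(Y=1) = 2/7
  weight(Y=2) = 3/14
Total weight = 2/7 + 3/14 = 1/2
P(Y=1 | obs) = 2/7 / 1/2 = 4/7
P(Y=2 | obs) = 3/14 / 1/2 = 3/7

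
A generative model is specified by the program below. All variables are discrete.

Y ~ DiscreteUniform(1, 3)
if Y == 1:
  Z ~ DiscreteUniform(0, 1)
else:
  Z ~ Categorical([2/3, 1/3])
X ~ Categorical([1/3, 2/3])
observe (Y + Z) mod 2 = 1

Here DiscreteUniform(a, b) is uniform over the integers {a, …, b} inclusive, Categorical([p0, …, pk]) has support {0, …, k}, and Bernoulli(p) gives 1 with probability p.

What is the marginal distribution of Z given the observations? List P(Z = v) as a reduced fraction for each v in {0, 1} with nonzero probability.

P(Z=0) = 7/9, P(Z=1) = 2/9

Enumerate traces; 6 have nonzero weight after conditioning:
  (Y=1, Z=0, X=0) weight 1/18
  (Y=1, Z=0, X=1) weight 1/9
  (Y=2, Z=1, X=0) weight 1/27
  (Y=2, Z=1, X=1) weight 2/27
  (Y=3, Z=0, X=0) weight 2/27
  (Y=3, Z=0, X=1) weight 4/27
Group by Z:
  weight(Z=0) = 7/18
  weight(Z=1) = 1/9
Total weight = 7/18 + 1/9 = 1/2
P(Z=0 | obs) = 7/18 / 1/2 = 7/9
P(Z=1 | obs) = 1/9 / 1/2 = 2/9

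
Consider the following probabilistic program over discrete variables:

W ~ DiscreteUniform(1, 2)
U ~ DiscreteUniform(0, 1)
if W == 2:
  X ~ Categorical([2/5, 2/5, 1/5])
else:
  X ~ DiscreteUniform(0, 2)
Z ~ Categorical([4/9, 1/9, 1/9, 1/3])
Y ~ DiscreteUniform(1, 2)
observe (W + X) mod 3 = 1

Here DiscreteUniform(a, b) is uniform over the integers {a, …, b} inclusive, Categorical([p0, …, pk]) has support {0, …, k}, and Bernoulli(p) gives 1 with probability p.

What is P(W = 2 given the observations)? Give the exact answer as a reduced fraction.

Enumerate traces; 32 have nonzero weight after conditioning:
  (W=1, U=0, X=0, Z=0, Y=1) weight 1/54
  (W=1, U=0, X=0, Z=0, Y=2) weight 1/54
  (W=1, U=0, X=0, Z=1, Y=1) weight 1/216
  (W=1, U=0, X=0, Z=1, Y=2) weight 1/216
  (W=1, U=0, X=0, Z=2, Y=1) weight 1/216
  (W=1, U=0, X=0, Z=2, Y=2) weight 1/216
  (W=1, U=0, X=0, Z=3, Y=1) weight 1/72
  (W=1, U=0, X=0, Z=3, Y=2) weight 1/72
  (W=2, U=0, X=2, Z=0, Y=1) weight 1/90
  … 23 more
Group by W:
  weight(W=1) = 1/6
  weight(W=2) = 1/10
Total weight = 1/6 + 1/10 = 4/15
P(W=1 | obs) = 1/6 / 4/15 = 5/8
P(W=2 | obs) = 1/10 / 4/15 = 3/8

P(W = 2 | obs) = 3/8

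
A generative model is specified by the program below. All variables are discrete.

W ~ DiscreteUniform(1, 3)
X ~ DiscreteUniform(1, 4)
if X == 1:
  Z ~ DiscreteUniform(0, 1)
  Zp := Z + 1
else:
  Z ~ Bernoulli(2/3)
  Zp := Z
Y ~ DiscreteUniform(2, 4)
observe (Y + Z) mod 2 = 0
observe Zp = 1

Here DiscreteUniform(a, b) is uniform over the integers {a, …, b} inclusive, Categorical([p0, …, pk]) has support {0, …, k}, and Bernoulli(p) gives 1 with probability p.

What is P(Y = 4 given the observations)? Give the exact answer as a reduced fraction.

Enumerate traces; 15 have nonzero weight after conditioning:
  (W=1, X=1, Z=0, Y=2) weight 1/72
  (W=1, X=1, Z=0, Y=4) weight 1/72
  (W=1, X=2, Z=1, Y=3) weight 1/54
  (W=1, X=3, Z=1, Y=3) weight 1/54
  (W=1, X=4, Z=1, Y=3) weight 1/54
  (W=2, X=1, Z=0, Y=2) weight 1/72
  (W=2, X=1, Z=0, Y=4) weight 1/72
  (W=2, X=2, Z=1, Y=3) weight 1/54
  … 7 more
Group by Y:
  weight(Y=2) = 1/24
  weight(Y=3) = 1/6
  weight(Y=4) = 1/24
Total weight = 1/24 + 1/6 + 1/24 = 1/4
P(Y=2 | obs) = 1/24 / 1/4 = 1/6
P(Y=3 | obs) = 1/6 / 1/4 = 2/3
P(Y=4 | obs) = 1/24 / 1/4 = 1/6

P(Y = 4 | obs) = 1/6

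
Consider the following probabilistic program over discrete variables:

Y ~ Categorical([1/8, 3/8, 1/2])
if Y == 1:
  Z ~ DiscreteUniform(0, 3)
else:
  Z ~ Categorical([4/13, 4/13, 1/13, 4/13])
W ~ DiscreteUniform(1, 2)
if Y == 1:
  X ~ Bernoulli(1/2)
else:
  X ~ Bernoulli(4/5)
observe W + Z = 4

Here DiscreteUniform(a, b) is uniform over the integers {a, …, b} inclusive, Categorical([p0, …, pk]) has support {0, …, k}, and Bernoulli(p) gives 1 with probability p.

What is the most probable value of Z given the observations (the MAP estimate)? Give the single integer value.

argmax_v P(Z = v | obs) = 3

Enumerate traces; 12 have nonzero weight after conditioning:
  (Y=0, Z=2, W=2, X=0) weight 1/1040
  (Y=0, Z=2, W=2, X=1) weight 1/260
  (Y=0, Z=3, W=1, X=0) weight 1/260
  (Y=0, Z=3, W=1, X=1) weight 1/65
  (Y=1, Z=2, W=2, X=0) weight 3/128
  (Y=1, Z=2, W=2, X=1) weight 3/128
  (Y=1, Z=3, W=1, X=0) weight 3/128
  (Y=1, Z=3, W=1, X=1) weight 3/128
  … 4 more
Group by Z:
  weight(Z=2) = 59/832
  weight(Z=3) = 119/832
Total weight = 59/832 + 119/832 = 89/416
P(Z=2 | obs) = 59/832 / 89/416 = 59/178
P(Z=3 | obs) = 119/832 / 89/416 = 119/178
argmax = 3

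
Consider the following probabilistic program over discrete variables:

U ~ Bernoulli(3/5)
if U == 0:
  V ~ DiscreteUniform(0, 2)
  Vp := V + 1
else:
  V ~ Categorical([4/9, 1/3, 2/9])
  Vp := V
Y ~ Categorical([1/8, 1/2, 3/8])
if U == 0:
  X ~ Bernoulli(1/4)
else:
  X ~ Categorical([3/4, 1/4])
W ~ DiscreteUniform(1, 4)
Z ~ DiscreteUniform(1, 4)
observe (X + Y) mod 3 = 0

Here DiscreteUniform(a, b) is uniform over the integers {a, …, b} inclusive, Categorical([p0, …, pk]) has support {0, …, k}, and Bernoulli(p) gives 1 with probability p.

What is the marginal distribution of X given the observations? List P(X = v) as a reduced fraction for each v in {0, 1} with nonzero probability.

P(X=0) = 1/2, P(X=1) = 1/2

Enumerate traces; 192 have nonzero weight after conditioning:
  (U=0, V=0, Y=0, X=0, W=1, Z=1) weight 1/1280
  (U=0, V=0, Y=0, X=0, W=1, Z=2) weight 1/1280
  (U=0, V=0, Y=0, X=0, W=1, Z=3) weight 1/1280
  (U=0, V=0, Y=0, X=0, W=1, Z=4) weight 1/1280
  (U=0, V=0, Y=0, X=0, W=2, Z=1) weight 1/1280
  (U=0, V=0, Y=0, X=0, W=2, Z=2) weight 1/1280
  (U=0, V=0, Y=0, X=0, W=2, Z=3) weight 1/1280
  (U=0, V=0, Y=0, X=0, W=2, Z=4) weight 1/1280
  (U=0, V=0, Y=2, X=1, W=1, Z=1) weight 1/1280
  … 183 more
Group by X:
  weight(X=0) = 3/32
  weight(X=1) = 3/32
Total weight = 3/32 + 3/32 = 3/16
P(X=0 | obs) = 3/32 / 3/16 = 1/2
P(X=1 | obs) = 3/32 / 3/16 = 1/2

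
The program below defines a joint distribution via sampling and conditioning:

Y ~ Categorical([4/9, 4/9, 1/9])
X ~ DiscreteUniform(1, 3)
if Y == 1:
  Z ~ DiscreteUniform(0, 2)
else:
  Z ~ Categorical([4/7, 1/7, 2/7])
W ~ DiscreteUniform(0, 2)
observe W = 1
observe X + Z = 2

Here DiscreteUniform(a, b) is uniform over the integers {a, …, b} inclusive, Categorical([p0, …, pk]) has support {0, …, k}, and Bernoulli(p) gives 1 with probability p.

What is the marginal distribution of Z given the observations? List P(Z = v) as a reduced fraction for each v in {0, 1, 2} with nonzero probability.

Enumerate traces; 6 have nonzero weight after conditioning:
  (Y=0, X=1, Z=1, W=1) weight 4/567
  (Y=0, X=2, Z=0, W=1) weight 16/567
  (Y=1, X=1, Z=1, W=1) weight 4/243
  (Y=1, X=2, Z=0, W=1) weight 4/243
  (Y=2, X=1, Z=1, W=1) weight 1/567
  (Y=2, X=2, Z=0, W=1) weight 4/567
Group by Z:
  weight(Z=0) = 88/1701
  weight(Z=1) = 43/1701
Total weight = 88/1701 + 43/1701 = 131/1701
P(Z=0 | obs) = 88/1701 / 131/1701 = 88/131
P(Z=1 | obs) = 43/1701 / 131/1701 = 43/131

P(Z=0) = 88/131, P(Z=1) = 43/131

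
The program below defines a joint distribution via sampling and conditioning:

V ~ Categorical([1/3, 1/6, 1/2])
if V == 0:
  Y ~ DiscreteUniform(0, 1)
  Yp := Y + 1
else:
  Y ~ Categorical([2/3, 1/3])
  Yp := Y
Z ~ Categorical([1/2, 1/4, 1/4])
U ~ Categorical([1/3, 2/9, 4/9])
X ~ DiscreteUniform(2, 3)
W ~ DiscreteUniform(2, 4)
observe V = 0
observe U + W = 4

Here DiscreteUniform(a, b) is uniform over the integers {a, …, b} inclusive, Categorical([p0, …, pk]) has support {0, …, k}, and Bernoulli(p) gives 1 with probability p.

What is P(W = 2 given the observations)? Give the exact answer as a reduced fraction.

P(W = 2 | obs) = 4/9

Enumerate traces; 36 have nonzero weight after conditioning:
  (V=0, Y=0, Z=0, U=0, X=2, W=4) weight 1/216
  (V=0, Y=0, Z=0, U=0, X=3, W=4) weight 1/216
  (V=0, Y=0, Z=0, U=1, X=2, W=3) weight 1/324
  (V=0, Y=0, Z=0, U=1, X=3, W=3) weight 1/324
  (V=0, Y=0, Z=0, U=2, X=2, W=2) weight 1/162
  (V=0, Y=0, Z=0, U=2, X=3, W=2) weight 1/162
  (V=0, Y=0, Z=1, U=0, X=2, W=4) weight 1/432
  (V=0, Y=0, Z=1, U=0, X=3, W=4) weight 1/432
  … 28 more
Group by W:
  weight(W=2) = 4/81
  weight(W=3) = 2/81
  weight(W=4) = 1/27
Total weight = 4/81 + 2/81 + 1/27 = 1/9
P(W=2 | obs) = 4/81 / 1/9 = 4/9
P(W=3 | obs) = 2/81 / 1/9 = 2/9
P(W=4 | obs) = 1/27 / 1/9 = 1/3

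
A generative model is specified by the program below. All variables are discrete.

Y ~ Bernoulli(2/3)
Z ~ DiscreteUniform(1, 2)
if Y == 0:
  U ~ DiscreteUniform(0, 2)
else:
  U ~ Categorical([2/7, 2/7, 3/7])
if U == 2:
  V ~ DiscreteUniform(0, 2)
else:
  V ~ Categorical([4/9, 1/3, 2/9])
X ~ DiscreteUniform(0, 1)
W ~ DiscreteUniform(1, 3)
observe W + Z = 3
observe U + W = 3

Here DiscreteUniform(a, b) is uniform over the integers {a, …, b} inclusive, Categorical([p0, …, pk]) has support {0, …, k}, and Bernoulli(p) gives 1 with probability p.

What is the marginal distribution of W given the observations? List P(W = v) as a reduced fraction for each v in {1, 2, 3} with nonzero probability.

P(W=1) = 25/44, P(W=2) = 19/44

Enumerate traces; 24 have nonzero weight after conditioning:
  (Y=0, Z=1, U=1, V=0, X=0, W=2) weight 1/243
  (Y=0, Z=1, U=1, V=0, X=1, W=2) weight 1/243
  (Y=0, Z=1, U=1, V=1, X=0, W=2) weight 1/324
  (Y=0, Z=1, U=1, V=1, X=1, W=2) weight 1/324
  (Y=0, Z=1, U=1, V=2, X=0, W=2) weight 1/486
  (Y=0, Z=1, U=1, V=2, X=1, W=2) weight 1/486
  (Y=0, Z=2, U=2, V=0, X=0, W=1) weight 1/324
  (Y=0, Z=2, U=2, V=0, X=1, W=1) weight 1/324
  … 16 more
Group by W:
  weight(W=1) = 25/378
  weight(W=2) = 19/378
Total weight = 25/378 + 19/378 = 22/189
P(W=1 | obs) = 25/378 / 22/189 = 25/44
P(W=2 | obs) = 19/378 / 22/189 = 19/44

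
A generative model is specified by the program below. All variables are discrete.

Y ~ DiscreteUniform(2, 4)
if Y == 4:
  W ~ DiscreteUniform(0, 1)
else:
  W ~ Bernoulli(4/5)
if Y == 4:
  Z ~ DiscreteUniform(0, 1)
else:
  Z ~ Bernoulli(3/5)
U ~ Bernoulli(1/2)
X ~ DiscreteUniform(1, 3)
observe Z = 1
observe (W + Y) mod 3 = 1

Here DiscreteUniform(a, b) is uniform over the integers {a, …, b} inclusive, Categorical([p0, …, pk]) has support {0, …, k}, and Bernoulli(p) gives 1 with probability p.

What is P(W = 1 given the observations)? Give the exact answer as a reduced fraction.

P(W = 1 | obs) = 48/73

Enumerate traces; 12 have nonzero weight after conditioning:
  (Y=3, W=1, Z=1, U=0, X=1) weight 2/75
  (Y=3, W=1, Z=1, U=0, X=2) weight 2/75
  (Y=3, W=1, Z=1, U=0, X=3) weight 2/75
  (Y=3, W=1, Z=1, U=1, X=1) weight 2/75
  (Y=3, W=1, Z=1, U=1, X=2) weight 2/75
  (Y=3, W=1, Z=1, U=1, X=3) weight 2/75
  (Y=4, W=0, Z=1, U=0, X=1) weight 1/72
  (Y=4, W=0, Z=1, U=0, X=2) weight 1/72
  … 4 more
Group by W:
  weight(W=0) = 1/12
  weight(W=1) = 4/25
Total weight = 1/12 + 4/25 = 73/300
P(W=0 | obs) = 1/12 / 73/300 = 25/73
P(W=1 | obs) = 4/25 / 73/300 = 48/73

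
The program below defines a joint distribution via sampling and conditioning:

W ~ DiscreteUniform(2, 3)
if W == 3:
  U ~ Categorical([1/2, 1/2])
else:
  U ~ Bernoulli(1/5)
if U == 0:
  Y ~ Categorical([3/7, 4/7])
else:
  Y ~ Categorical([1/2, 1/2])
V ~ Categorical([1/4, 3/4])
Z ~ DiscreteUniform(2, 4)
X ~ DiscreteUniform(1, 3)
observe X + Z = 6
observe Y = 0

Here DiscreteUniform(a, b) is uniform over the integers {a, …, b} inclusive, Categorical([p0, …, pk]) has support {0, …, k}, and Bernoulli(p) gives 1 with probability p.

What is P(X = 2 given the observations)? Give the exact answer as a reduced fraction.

Enumerate traces; 16 have nonzero weight after conditioning:
  (W=2, U=0, Y=0, V=0, Z=3, X=3) weight 1/210
  (W=2, U=0, Y=0, V=0, Z=4, X=2) weight 1/210
  (W=2, U=0, Y=0, V=1, Z=3, X=3) weight 1/70
  (W=2, U=0, Y=0, V=1, Z=4, X=2) weight 1/70
  (W=2, U=1, Y=0, V=0, Z=3, X=3) weight 1/720
  (W=2, U=1, Y=0, V=0, Z=4, X=2) weight 1/720
  (W=2, U=1, Y=0, V=1, Z=3, X=3) weight 1/240
  (W=2, U=1, Y=0, V=1, Z=4, X=2) weight 1/240
  … 8 more
Group by X:
  weight(X=2) = 127/2520
  weight(X=3) = 127/2520
Total weight = 127/2520 + 127/2520 = 127/1260
P(X=2 | obs) = 127/2520 / 127/1260 = 1/2
P(X=3 | obs) = 127/2520 / 127/1260 = 1/2

P(X = 2 | obs) = 1/2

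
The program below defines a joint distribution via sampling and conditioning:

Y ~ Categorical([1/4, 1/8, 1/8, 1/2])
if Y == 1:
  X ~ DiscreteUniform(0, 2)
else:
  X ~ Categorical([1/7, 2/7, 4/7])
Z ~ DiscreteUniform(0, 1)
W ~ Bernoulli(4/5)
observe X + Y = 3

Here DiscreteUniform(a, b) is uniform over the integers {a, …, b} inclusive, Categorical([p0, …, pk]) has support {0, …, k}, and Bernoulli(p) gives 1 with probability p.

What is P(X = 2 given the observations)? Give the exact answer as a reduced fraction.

Enumerate traces; 12 have nonzero weight after conditioning:
  (Y=1, X=2, Z=0, W=0) weight 1/240
  (Y=1, X=2, Z=0, W=1) weight 1/60
  (Y=1, X=2, Z=1, W=0) weight 1/240
  (Y=1, X=2, Z=1, W=1) weight 1/60
  (Y=2, X=1, Z=0, W=0) weight 1/280
  (Y=2, X=1, Z=0, W=1) weight 1/70
  (Y=2, X=1, Z=1, W=0) weight 1/280
  (Y=2, X=1, Z=1, W=1) weight 1/70
  (Y=3, X=0, Z=0, W=0) weight 1/140
  … 3 more
Group by X:
  weight(X=0) = 1/14
  weight(X=1) = 1/28
  weight(X=2) = 1/24
Total weight = 1/14 + 1/28 + 1/24 = 25/168
P(X=0 | obs) = 1/14 / 25/168 = 12/25
P(X=1 | obs) = 1/28 / 25/168 = 6/25
P(X=2 | obs) = 1/24 / 25/168 = 7/25

P(X = 2 | obs) = 7/25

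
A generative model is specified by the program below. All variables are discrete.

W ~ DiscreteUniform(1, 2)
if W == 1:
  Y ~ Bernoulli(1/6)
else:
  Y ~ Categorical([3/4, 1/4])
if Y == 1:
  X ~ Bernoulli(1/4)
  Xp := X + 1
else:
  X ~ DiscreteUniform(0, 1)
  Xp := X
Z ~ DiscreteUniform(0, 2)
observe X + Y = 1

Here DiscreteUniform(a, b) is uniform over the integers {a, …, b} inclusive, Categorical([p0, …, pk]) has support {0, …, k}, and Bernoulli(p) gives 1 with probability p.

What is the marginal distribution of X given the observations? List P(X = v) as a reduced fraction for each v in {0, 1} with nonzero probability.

Enumerate traces; 12 have nonzero weight after conditioning:
  (W=1, Y=0, X=1, Z=0) weight 5/72
  (W=1, Y=0, X=1, Z=1) weight 5/72
  (W=1, Y=0, X=1, Z=2) weight 5/72
  (W=1, Y=1, X=0, Z=0) weight 1/48
  (W=1, Y=1, X=0, Z=1) weight 1/48
  (W=1, Y=1, X=0, Z=2) weight 1/48
  (W=2, Y=0, X=1, Z=0) weight 1/16
  (W=2, Y=0, X=1, Z=1) weight 1/16
  … 4 more
Group by X:
  weight(X=0) = 5/32
  weight(X=1) = 19/48
Total weight = 5/32 + 19/48 = 53/96
P(X=0 | obs) = 5/32 / 53/96 = 15/53
P(X=1 | obs) = 19/48 / 53/96 = 38/53

P(X=0) = 15/53, P(X=1) = 38/53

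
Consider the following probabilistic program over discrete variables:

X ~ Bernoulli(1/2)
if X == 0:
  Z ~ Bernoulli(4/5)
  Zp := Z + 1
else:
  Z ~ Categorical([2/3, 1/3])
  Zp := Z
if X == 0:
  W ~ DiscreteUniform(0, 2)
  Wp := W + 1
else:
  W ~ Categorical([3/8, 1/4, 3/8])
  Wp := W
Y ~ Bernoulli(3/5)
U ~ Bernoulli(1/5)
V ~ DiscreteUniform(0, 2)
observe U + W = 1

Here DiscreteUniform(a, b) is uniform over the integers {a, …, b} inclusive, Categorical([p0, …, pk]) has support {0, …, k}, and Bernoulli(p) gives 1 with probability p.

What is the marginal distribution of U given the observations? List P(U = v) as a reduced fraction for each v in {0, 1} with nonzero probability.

P(U=0) = 56/73, P(U=1) = 17/73

Enumerate traces; 48 have nonzero weight after conditioning:
  (X=0, Z=0, W=0, Y=0, U=1, V=0) weight 1/1125
  (X=0, Z=0, W=0, Y=0, U=1, V=1) weight 1/1125
  (X=0, Z=0, W=0, Y=0, U=1, V=2) weight 1/1125
  (X=0, Z=0, W=0, Y=1, U=1, V=0) weight 1/750
  (X=0, Z=0, W=0, Y=1, U=1, V=1) weight 1/750
  (X=0, Z=0, W=0, Y=1, U=1, V=2) weight 1/750
  (X=0, Z=0, W=1, Y=0, U=0, V=0) weight 4/1125
  (X=0, Z=0, W=1, Y=0, U=0, V=1) weight 4/1125
  … 40 more
Group by U:
  weight(U=0) = 7/30
  weight(U=1) = 17/240
Total weight = 7/30 + 17/240 = 73/240
P(U=0 | obs) = 7/30 / 73/240 = 56/73
P(U=1 | obs) = 17/240 / 73/240 = 17/73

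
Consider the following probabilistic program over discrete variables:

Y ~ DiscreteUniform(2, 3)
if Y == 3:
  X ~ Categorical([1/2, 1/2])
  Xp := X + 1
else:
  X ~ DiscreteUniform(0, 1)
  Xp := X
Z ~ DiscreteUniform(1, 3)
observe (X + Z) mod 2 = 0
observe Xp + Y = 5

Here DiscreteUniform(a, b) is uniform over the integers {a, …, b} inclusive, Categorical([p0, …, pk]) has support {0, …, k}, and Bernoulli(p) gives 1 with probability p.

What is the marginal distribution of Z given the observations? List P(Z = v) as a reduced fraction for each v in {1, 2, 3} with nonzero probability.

Enumerate traces; 2 have nonzero weight after conditioning:
  (Y=3, X=1, Z=1) weight 1/12
  (Y=3, X=1, Z=3) weight 1/12
Group by Z:
  weight(Z=1) = 1/12
  weight(Z=3) = 1/12
Total weight = 1/12 + 1/12 = 1/6
P(Z=1 | obs) = 1/12 / 1/6 = 1/2
P(Z=3 | obs) = 1/12 / 1/6 = 1/2

P(Z=1) = 1/2, P(Z=3) = 1/2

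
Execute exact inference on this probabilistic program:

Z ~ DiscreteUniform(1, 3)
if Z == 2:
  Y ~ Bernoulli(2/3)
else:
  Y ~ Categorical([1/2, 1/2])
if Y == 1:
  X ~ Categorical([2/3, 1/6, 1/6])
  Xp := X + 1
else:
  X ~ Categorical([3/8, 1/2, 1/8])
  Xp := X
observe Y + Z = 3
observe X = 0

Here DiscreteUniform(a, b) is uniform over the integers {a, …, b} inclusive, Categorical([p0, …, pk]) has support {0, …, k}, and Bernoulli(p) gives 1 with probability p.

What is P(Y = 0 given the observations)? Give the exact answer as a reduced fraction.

P(Y = 0 | obs) = 27/91

Enumerate traces; 2 have nonzero weight after conditioning:
  (Z=2, Y=1, X=0) weight 4/27
  (Z=3, Y=0, X=0) weight 1/16
Group by Y:
  weight(Y=0) = 1/16
  weight(Y=1) = 4/27
Total weight = 1/16 + 4/27 = 91/432
P(Y=0 | obs) = 1/16 / 91/432 = 27/91
P(Y=1 | obs) = 4/27 / 91/432 = 64/91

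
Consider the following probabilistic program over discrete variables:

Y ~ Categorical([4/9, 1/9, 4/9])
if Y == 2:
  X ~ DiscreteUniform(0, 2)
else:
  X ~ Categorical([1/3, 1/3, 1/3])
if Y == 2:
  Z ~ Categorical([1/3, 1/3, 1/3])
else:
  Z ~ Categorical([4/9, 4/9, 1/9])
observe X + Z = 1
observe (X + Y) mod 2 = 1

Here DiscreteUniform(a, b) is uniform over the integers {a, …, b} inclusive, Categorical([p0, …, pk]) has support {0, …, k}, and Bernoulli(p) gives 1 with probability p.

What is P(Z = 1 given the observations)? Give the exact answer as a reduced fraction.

Enumerate traces; 3 have nonzero weight after conditioning:
  (Y=0, X=1, Z=0) weight 16/243
  (Y=1, X=0, Z=1) weight 4/243
  (Y=2, X=1, Z=0) weight 4/81
Group by Z:
  weight(Z=0) = 28/243
  weight(Z=1) = 4/243
Total weight = 28/243 + 4/243 = 32/243
P(Z=0 | obs) = 28/243 / 32/243 = 7/8
P(Z=1 | obs) = 4/243 / 32/243 = 1/8

P(Z = 1 | obs) = 1/8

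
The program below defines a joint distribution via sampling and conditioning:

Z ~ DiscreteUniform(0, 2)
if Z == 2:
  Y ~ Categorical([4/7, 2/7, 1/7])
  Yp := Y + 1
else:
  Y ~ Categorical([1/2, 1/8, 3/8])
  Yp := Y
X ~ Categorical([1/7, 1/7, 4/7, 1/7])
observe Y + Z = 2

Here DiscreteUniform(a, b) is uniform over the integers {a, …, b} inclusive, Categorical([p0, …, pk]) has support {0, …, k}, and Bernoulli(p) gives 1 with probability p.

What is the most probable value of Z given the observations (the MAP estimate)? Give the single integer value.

argmax_v P(Z = v | obs) = 2

Enumerate traces; 12 have nonzero weight after conditioning:
  (Z=0, Y=2, X=0) weight 1/56
  (Z=0, Y=2, X=1) weight 1/56
  (Z=0, Y=2, X=2) weight 1/14
  (Z=0, Y=2, X=3) weight 1/56
  (Z=1, Y=1, X=0) weight 1/168
  (Z=1, Y=1, X=1) weight 1/168
  (Z=1, Y=1, X=2) weight 1/42
  (Z=1, Y=1, X=3) weight 1/168
  (Z=2, Y=0, X=0) weight 4/147
  … 3 more
Group by Z:
  weight(Z=0) = 1/8
  weight(Z=1) = 1/24
  weight(Z=2) = 4/21
Total weight = 1/8 + 1/24 + 4/21 = 5/14
P(Z=0 | obs) = 1/8 / 5/14 = 7/20
P(Z=1 | obs) = 1/24 / 5/14 = 7/60
P(Z=2 | obs) = 4/21 / 5/14 = 8/15
argmax = 2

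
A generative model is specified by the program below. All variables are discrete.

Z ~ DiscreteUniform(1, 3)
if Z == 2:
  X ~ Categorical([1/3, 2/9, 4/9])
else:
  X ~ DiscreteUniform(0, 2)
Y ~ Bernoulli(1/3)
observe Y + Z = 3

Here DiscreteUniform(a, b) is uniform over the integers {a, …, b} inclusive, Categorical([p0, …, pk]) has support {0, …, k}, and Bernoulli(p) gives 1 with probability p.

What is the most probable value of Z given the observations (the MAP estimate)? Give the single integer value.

argmax_v P(Z = v | obs) = 3

Enumerate traces; 6 have nonzero weight after conditioning:
  (Z=2, X=0, Y=1) weight 1/27
  (Z=2, X=1, Y=1) weight 2/81
  (Z=2, X=2, Y=1) weight 4/81
  (Z=3, X=0, Y=0) weight 2/27
  (Z=3, X=1, Y=0) weight 2/27
  (Z=3, X=2, Y=0) weight 2/27
Group by Z:
  weight(Z=2) = 1/9
  weight(Z=3) = 2/9
Total weight = 1/9 + 2/9 = 1/3
P(Z=2 | obs) = 1/9 / 1/3 = 1/3
P(Z=3 | obs) = 2/9 / 1/3 = 2/3
argmax = 3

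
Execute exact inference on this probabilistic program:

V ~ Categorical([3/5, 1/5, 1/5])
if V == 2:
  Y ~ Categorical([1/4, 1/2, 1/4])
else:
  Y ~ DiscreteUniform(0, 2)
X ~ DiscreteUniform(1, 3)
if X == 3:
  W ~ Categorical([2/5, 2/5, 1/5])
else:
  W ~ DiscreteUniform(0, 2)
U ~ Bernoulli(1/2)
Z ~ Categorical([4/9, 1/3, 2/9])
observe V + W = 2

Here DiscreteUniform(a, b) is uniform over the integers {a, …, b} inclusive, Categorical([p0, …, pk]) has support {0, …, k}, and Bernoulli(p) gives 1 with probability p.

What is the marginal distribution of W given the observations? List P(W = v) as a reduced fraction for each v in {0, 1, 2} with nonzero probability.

P(W=0) = 16/71, P(W=1) = 16/71, P(W=2) = 39/71

Enumerate traces; 162 have nonzero weight after conditioning:
  (V=0, Y=0, X=1, W=2, U=0, Z=0) weight 2/405
  (V=0, Y=0, X=1, W=2, U=0, Z=1) weight 1/270
  (V=0, Y=0, X=1, W=2, U=0, Z=2) weight 1/405
  (V=0, Y=0, X=1, W=2, U=1, Z=0) weight 2/405
  (V=0, Y=0, X=1, W=2, U=1, Z=1) weight 1/270
  (V=0, Y=0, X=1, W=2, U=1, Z=2) weight 1/405
  (V=0, Y=0, X=2, W=2, U=0, Z=0) weight 2/405
  (V=0, Y=0, X=2, W=2, U=0, Z=1) weight 1/270
  (V=1, Y=0, X=1, W=1, U=0, Z=0) weight 2/1215
  (V=2, Y=0, X=1, W=0, U=0, Z=0) weight 1/810
  … 152 more
Group by W:
  weight(W=0) = 16/225
  weight(W=1) = 16/225
  weight(W=2) = 13/75
Total weight = 16/225 + 16/225 + 13/75 = 71/225
P(W=0 | obs) = 16/225 / 71/225 = 16/71
P(W=1 | obs) = 16/225 / 71/225 = 16/71
P(W=2 | obs) = 13/75 / 71/225 = 39/71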